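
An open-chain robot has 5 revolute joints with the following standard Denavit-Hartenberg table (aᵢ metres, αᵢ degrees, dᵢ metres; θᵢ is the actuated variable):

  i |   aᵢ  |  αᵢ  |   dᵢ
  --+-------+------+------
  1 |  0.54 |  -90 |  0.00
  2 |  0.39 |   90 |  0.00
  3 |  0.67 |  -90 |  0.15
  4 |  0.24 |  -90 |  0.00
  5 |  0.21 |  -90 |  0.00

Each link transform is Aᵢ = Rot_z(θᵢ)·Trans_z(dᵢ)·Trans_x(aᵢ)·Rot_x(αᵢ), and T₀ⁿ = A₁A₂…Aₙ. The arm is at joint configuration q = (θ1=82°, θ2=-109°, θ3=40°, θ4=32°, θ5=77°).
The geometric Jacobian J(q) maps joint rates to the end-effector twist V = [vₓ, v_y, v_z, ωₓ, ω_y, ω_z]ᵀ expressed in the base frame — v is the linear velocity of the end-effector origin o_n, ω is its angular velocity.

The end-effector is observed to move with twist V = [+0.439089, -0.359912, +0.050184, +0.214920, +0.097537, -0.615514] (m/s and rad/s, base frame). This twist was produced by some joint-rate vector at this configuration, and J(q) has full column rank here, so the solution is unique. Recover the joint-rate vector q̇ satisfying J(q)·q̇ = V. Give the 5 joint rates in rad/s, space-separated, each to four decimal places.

-0.6860 -0.5300 -0.5140 0.2370 -0.4380

o_n = [-0.4062, 0.2030, 1.1556]
J₁: ẑ×o_n = [-0.2030, -0.4062, 0.0000], ω = ẑ
J2: z=[-0.9903, 0.1392, 0.0000] o=[0.0752, 0.5347, 0.0000] → [0.1608, 1.1443, 0.3955, -0.9903, 0.1392, 0.0000]
J3: z=[-0.1316, -0.9363, -0.3256] o=[0.0575, 0.4090, 0.3688] → [-0.8038, 0.2545, -0.4070, -0.1316, -0.9363, -0.3256]
J4: z=[-0.7295, 0.3138, -0.6078] o=[-0.4120, 0.1630, 0.8052] → [0.1342, 0.2521, -0.0309, -0.7295, 0.3138, -0.6078]
J5: z=[0.4673, 0.8775, -0.1077] o=[-0.5319, 0.2500, 0.9940] → [0.1367, -0.0890, -0.1323, 0.4673, 0.8775, -0.1077]
q̇ = J⁺·V = [-0.6860, -0.5300, -0.5140, 0.2370, -0.4380]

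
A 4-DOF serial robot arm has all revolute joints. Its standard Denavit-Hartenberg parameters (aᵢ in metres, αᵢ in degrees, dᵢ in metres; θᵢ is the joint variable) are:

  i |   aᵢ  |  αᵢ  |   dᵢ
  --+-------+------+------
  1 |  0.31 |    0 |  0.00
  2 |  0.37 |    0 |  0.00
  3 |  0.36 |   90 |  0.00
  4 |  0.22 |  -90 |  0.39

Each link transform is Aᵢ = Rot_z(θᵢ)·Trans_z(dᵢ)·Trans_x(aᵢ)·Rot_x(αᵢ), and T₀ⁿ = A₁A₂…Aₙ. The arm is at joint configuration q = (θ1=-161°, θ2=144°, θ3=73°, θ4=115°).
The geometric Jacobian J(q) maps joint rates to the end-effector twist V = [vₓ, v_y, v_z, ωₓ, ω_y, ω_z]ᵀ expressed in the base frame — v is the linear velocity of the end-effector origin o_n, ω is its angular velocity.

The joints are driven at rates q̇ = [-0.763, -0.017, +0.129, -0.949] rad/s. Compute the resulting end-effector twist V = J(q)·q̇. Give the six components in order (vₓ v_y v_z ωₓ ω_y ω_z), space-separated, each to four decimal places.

-0.0534 -0.2032 0.0882 -0.7868 0.5307 -0.6510

o_n = [0.5334, -0.2058, 0.1994]
J₁: ẑ×o_n = [0.2058, 0.5334, -0.0000], ω = ẑ
J2: z=[0.0000, 0.0000, 1.0000] o=[-0.2931, -0.1009, 0.0000] → [0.1049, 0.8265, -0.0000, 0.0000, 0.0000, 1.0000]
J3: z=[0.0000, 0.0000, 1.0000] o=[0.0607, -0.2091, 0.0000] → [-0.0033, 0.4726, 0.0000, 0.0000, 0.0000, 1.0000]
J4: z=[0.8290, -0.5592, 0.0000] o=[0.2620, 0.0893, 0.0000] → [-0.1115, -0.1653, -0.0930, 0.8290, -0.5592, 0.0000]
V = J·q̇ = [-0.0534, -0.2032, 0.0882, -0.7868, 0.5307, -0.6510]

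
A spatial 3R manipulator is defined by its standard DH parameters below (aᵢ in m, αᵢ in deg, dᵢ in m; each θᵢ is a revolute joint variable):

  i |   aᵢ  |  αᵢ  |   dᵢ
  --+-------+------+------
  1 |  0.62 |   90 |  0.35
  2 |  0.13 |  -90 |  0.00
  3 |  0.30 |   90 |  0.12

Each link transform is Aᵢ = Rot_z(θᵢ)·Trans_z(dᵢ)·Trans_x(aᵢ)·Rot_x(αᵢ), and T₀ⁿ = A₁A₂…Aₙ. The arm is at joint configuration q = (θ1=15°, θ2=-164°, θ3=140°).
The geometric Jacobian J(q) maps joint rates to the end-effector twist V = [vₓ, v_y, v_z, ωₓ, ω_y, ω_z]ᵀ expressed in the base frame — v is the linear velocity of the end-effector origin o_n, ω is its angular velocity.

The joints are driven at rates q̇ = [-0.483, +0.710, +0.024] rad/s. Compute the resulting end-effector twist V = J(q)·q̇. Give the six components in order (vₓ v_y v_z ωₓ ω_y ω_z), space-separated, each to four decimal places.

0.2496 -0.3134 0.0929 0.1902 -0.6841 -0.5061

o_n = [0.6736, 0.3801, 0.2622]
J₁: ẑ×o_n = [-0.3801, 0.6736, 0.0000], ω = ẑ
J2: z=[0.2588, -0.9659, 0.0000] o=[0.5989, 0.1605, 0.3500] → [0.0848, 0.0227, 0.1290, 0.2588, -0.9659, 0.0000]
J3: z=[0.2662, 0.0713, -0.9613] o=[0.4782, 0.1281, 0.3142] → [0.2385, -0.1740, 0.0532, 0.2662, 0.0713, -0.9613]
V = J·q̇ = [0.2496, -0.3134, 0.0929, 0.1902, -0.6841, -0.5061]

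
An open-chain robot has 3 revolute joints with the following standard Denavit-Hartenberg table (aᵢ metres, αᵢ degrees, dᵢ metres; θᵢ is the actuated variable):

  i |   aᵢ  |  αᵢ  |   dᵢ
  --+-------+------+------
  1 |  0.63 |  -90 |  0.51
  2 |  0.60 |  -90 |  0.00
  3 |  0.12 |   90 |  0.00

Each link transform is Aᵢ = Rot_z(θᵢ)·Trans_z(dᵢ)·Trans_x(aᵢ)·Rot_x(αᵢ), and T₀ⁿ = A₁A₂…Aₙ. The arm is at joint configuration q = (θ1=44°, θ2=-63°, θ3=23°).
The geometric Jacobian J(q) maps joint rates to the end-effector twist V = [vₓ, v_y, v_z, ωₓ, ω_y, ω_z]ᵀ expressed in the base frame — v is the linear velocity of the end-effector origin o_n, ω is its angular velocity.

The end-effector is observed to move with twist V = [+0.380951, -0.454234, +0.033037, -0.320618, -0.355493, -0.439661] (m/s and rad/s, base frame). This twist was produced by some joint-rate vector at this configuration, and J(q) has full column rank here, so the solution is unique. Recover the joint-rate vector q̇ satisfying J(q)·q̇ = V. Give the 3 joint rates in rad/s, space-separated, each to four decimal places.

o_n = [0.7178, 0.6280, 1.1430]
J₁: ẑ×o_n = [-0.6280, 0.7178, 0.0000], ω = ẑ
J2: z=[-0.6947, 0.7193, 0.0000] o=[0.4532, 0.4376, 0.5100] → [0.4554, 0.4397, -0.3225, -0.6947, 0.7193, 0.0000]
J3: z=[0.6409, 0.6189, -0.4540] o=[0.6491, 0.6269, 1.0446] → [0.0614, -0.0942, -0.0418, 0.6409, 0.6189, -0.4540]
q̇ = J⁺·V = [-0.6830, -0.0330, -0.5360]

-0.6830 -0.0330 -0.5360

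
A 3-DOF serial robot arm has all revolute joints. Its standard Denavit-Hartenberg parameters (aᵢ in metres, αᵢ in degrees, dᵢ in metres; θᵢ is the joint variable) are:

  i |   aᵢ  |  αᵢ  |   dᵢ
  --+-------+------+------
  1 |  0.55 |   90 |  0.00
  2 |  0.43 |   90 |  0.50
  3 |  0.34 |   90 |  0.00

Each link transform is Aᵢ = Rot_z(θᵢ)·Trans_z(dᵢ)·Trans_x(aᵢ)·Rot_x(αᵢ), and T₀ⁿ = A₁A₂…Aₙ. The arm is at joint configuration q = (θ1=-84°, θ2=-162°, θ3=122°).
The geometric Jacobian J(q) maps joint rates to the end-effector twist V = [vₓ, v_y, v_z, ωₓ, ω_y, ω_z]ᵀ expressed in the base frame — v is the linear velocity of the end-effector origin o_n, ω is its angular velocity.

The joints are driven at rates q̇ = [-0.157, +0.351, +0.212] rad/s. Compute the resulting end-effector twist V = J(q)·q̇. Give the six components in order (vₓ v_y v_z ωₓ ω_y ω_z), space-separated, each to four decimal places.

o_n = [-0.7514, -0.3931, -0.0772]
J₁: ẑ×o_n = [0.3931, -0.7514, 0.0000], ω = ẑ
J2: z=[-0.9945, -0.1045, 0.0000] o=[0.0575, -0.5470, 0.0000] → [0.0081, -0.0768, -0.2376, -0.9945, -0.1045, 0.0000]
J3: z=[-0.0323, 0.3073, 0.9511] o=[-0.4825, -0.1925, -0.1329] → [0.2078, -0.2539, 0.0891, -0.0323, 0.3073, 0.9511]
V = J·q̇ = [-0.0148, 0.0372, -0.0645, -0.3559, 0.0285, 0.0446]

-0.0148 0.0372 -0.0645 -0.3559 0.0285 0.0446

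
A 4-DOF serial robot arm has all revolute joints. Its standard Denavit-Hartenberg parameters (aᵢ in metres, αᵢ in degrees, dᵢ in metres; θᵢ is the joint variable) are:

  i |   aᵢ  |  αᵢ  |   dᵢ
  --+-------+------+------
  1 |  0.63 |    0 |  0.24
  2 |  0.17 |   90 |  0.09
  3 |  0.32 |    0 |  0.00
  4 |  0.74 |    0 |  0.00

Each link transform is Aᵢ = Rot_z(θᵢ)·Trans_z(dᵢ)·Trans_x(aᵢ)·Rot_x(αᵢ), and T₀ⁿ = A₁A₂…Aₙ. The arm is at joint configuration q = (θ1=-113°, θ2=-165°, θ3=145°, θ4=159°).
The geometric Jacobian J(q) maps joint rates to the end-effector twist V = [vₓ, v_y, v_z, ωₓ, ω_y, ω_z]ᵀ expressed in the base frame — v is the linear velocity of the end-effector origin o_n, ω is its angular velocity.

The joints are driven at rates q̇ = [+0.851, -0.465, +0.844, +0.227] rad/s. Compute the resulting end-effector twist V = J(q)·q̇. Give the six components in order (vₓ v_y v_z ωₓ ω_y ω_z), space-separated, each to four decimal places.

o_n = [-0.2014, -0.2614, -0.0999]
J₁: ẑ×o_n = [0.2614, -0.2014, 0.0000], ω = ẑ
J2: z=[0.0000, 0.0000, 1.0000] o=[-0.2462, -0.5799, 0.2400] → [-0.3185, 0.0448, 0.0000, 0.0000, 0.0000, 1.0000]
J3: z=[0.9903, -0.1392, 0.0000] o=[-0.2225, -0.4116, 0.3300] → [0.0598, 0.4258, 0.1517, 0.9903, -0.1392, 0.0000]
J4: z=[0.9903, -0.1392, 0.0000] o=[-0.2590, -0.6712, 0.5135] → [0.0854, 0.6075, 0.4138, 0.9903, -0.1392, 0.0000]
V = J·q̇ = [0.4404, 0.3050, 0.2219, 1.0606, -0.1491, 0.3860]

0.4404 0.3050 0.2219 1.0606 -0.1491 0.3860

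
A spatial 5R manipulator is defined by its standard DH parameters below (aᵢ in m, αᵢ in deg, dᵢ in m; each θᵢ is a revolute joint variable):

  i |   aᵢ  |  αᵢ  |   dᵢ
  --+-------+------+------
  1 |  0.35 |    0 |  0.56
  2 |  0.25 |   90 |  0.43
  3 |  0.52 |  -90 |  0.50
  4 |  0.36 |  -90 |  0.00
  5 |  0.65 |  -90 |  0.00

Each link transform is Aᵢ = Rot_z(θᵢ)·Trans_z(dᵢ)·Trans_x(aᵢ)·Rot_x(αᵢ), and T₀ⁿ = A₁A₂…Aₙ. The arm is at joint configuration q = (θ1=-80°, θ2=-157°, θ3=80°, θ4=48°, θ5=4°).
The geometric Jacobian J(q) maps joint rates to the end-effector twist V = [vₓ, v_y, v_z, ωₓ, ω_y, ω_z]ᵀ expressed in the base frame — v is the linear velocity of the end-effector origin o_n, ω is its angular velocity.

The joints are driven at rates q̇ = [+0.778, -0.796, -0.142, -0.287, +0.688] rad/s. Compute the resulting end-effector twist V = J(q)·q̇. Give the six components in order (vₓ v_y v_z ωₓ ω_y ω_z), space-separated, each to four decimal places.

o_n = [-0.4219, -0.0594, 2.1587]
J₁: ẑ×o_n = [0.0594, -0.4219, 0.0000], ω = ẑ
J2: z=[0.0000, 0.0000, 1.0000] o=[0.0608, -0.3447, 0.5600] → [-0.2853, -0.4826, 0.0000, 0.0000, 0.0000, 1.0000]
J3: z=[0.8387, 0.5446, 0.0000] o=[-0.0754, -0.1350, 0.9900] → [0.6365, -0.9802, 0.2521, 0.8387, 0.5446, 0.0000]
J4: z=[0.5364, -0.8259, 0.1736] o=[0.2948, 0.2130, 1.5021] → [-0.4950, -0.4766, -0.7380, 0.5364, -0.8259, 0.1736]
J5: z=[-0.4909, -0.4727, -0.7319] o=[0.0476, 0.1024, 1.7393] → [-0.3167, 0.5495, -0.1425, -0.4909, -0.4727, -0.7319]
V = J·q̇ = [0.1071, 0.7100, 0.0780, -0.6108, -0.1655, -0.5714]

0.1071 0.7100 0.0780 -0.6108 -0.1655 -0.5714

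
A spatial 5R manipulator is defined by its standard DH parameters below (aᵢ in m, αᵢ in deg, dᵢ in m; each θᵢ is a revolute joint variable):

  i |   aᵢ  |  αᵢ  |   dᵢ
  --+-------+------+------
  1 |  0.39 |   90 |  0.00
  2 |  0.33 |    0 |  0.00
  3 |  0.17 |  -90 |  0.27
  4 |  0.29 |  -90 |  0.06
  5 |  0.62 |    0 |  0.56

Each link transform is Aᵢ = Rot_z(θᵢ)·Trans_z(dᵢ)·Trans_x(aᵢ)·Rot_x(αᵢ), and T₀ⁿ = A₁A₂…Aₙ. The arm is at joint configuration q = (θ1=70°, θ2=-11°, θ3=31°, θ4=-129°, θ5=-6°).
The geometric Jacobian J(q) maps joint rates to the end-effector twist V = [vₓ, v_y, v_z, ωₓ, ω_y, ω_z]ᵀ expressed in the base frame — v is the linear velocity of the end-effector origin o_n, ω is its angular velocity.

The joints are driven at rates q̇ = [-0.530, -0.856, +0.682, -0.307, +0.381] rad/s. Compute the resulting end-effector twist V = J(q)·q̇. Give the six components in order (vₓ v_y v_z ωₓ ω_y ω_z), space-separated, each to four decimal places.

-0.0036 -1.0351 -0.6126 0.1929 0.3376 -0.7172

o_n = [1.4877, 0.2075, 0.0662]
J₁: ẑ×o_n = [-0.2075, 1.4877, 0.0000], ω = ẑ
J2: z=[0.9397, -0.3420, 0.0000] o=[0.1334, 0.3665, 0.0000] → [-0.0226, -0.0622, 0.3138, 0.9397, -0.3420, 0.0000]
J3: z=[0.9397, -0.3420, 0.0000] o=[0.2442, 0.6709, -0.0630] → [-0.0442, -0.1213, -0.0101, 0.9397, -0.3420, 0.0000]
J4: z=[-0.1170, -0.3214, 0.9397] o=[0.5525, 0.7286, -0.0048] → [0.4669, 0.8870, 0.3615, -0.1170, -0.3214, 0.9397]
J5: z=[0.8411, 0.4710, 0.2658] o=[0.6986, 0.4711, -0.0109] → [0.1063, 0.1449, -0.5934, 0.8411, 0.4710, 0.2658]
V = J·q̇ = [-0.0036, -1.0351, -0.6126, 0.1929, 0.3376, -0.7172]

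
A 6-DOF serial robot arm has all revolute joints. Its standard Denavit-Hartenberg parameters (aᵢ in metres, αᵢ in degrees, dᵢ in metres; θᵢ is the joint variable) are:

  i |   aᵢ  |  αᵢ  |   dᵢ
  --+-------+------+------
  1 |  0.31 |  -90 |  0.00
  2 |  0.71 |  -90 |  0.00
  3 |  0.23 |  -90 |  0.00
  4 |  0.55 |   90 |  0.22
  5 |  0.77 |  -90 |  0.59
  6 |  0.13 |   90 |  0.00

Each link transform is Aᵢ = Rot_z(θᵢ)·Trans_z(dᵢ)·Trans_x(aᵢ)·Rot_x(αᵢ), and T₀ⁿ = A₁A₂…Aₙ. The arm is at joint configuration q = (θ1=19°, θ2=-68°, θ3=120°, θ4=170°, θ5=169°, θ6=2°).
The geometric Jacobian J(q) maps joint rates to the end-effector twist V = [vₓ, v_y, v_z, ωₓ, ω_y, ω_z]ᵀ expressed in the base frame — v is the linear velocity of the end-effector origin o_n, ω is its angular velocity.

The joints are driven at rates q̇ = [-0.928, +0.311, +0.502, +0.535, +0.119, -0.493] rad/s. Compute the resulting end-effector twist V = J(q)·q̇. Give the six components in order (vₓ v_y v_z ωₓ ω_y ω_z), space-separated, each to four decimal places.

-0.7146 0.4302 0.2755 -0.2642 0.8427 -1.8508

o_n = [-0.0248, -0.4059, 0.2321]
J₁: ẑ×o_n = [0.4059, -0.0248, 0.0000], ω = ẑ
J2: z=[-0.3256, 0.9455, 0.0000] o=[0.2931, 0.1009, 0.0000] → [0.2195, 0.0756, 0.4656, -0.3256, 0.9455, 0.0000]
J3: z=[0.8767, 0.3019, -0.3746] o=[0.5446, 0.1875, 0.6583] → [-0.3510, 0.5869, -0.3484, 0.8767, 0.3019, -0.3746]
J4: z=[-0.4695, 0.3671, -0.8030] o=[0.5687, -0.0148, 0.5517] → [-0.4313, 0.3265, 0.4015, -0.4695, 0.3671, -0.8030]
J5: z=[-0.8451, -0.4501, 0.2884] o=[0.3249, 0.5137, 0.6619] → [0.4586, -0.4641, 0.6198, -0.8451, -0.4501, 0.2884]
J6: z=[0.5097, -0.5157, 0.6887] o=[-0.0496, -0.3132, 0.3198] → [0.1091, 0.0618, -0.0345, 0.5097, -0.5157, 0.6887]
V = J·q̇ = [-0.7146, 0.4302, 0.2755, -0.2642, 0.8427, -1.8508]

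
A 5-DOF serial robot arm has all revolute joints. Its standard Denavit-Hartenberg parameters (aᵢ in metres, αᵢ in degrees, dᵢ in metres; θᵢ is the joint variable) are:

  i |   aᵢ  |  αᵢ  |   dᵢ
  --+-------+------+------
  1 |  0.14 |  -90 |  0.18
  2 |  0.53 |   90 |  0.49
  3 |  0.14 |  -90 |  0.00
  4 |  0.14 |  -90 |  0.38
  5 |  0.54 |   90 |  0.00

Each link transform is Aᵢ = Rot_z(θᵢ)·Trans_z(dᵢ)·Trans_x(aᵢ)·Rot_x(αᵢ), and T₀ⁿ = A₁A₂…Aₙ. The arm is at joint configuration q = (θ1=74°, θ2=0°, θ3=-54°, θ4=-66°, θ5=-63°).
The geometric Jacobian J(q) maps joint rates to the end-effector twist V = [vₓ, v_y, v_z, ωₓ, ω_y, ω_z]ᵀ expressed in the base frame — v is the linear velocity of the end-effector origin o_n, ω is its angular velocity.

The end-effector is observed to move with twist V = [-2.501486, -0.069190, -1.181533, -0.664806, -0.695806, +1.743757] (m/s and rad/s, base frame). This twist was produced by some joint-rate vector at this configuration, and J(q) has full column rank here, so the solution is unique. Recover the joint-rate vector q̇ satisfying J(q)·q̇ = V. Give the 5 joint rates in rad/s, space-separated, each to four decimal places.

o_n = [-0.3021, 1.6898, 0.5319]
J₁: ẑ×o_n = [-1.6898, -0.3021, 0.0000], ω = ẑ
J2: z=[-0.9613, 0.2756, 0.0000] o=[0.0386, 0.1346, 0.1800] → [0.0970, 0.3382, -1.4011, -0.9613, 0.2756, 0.0000]
J3: z=[0.0000, 0.0000, 1.0000] o=[-0.2863, 0.7791, 0.1800] → [-0.9107, -0.0158, 0.0000, 0.0000, 0.0000, 1.0000]
J4: z=[-0.3420, 0.9397, 0.0000] o=[-0.1548, 0.8270, 0.1800] → [0.3306, 0.1203, -0.1567, -0.3420, 0.9397, 0.0000]
J5: z=[0.8585, 0.3125, -0.4067] o=[-0.2312, 1.2035, 0.3079] → [0.2677, -0.1634, 0.4395, 0.8585, 0.3125, -0.4067]
q̇ = J⁺·V = [0.8970, 0.9060, 0.7890, -0.9590, -0.1420]

0.8970 0.9060 0.7890 -0.9590 -0.1420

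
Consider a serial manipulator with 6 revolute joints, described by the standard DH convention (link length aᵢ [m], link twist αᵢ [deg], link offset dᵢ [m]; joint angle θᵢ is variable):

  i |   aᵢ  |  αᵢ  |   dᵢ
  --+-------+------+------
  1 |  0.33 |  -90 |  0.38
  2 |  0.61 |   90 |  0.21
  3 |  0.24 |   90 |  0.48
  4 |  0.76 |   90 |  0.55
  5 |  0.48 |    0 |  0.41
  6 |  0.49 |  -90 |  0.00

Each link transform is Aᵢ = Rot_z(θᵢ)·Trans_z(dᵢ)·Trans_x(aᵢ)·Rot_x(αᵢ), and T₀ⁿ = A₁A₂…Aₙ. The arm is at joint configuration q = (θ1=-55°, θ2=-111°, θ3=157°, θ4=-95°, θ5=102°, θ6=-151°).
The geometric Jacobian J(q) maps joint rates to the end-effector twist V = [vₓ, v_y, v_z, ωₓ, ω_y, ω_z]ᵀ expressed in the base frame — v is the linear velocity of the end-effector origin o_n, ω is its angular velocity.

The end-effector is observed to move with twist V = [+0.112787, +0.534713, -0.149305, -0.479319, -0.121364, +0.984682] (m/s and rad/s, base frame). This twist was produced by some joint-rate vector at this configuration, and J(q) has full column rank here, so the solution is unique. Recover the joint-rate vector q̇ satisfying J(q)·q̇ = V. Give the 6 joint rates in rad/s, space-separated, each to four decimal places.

0.0850 -0.9090 -0.2160 0.7640 -0.0680 0.7270

o_n = [0.7918, 0.1050, 1.5704]
J₁: ẑ×o_n = [-0.1050, 0.7918, 0.0000], ω = ẑ
J2: z=[0.8192, 0.5736, 0.0000] o=[0.1893, -0.2703, 0.3800] → [0.6828, -0.9751, -0.0381, 0.8192, 0.5736, 0.0000]
J3: z=[-0.5355, 0.7647, -0.3584] o=[0.2359, 0.0292, 0.9495] → [0.5020, 0.1333, -0.4657, -0.5355, 0.7647, -0.3584]
J4: z=[0.6737, 0.6427, 0.3648] o=[0.1011, 0.3852, 0.5712] → [0.7444, -0.4212, -0.6327, 0.6737, 0.6427, 0.3648]
J5: z=[-0.5540, 0.1126, 0.8249] o=[0.8433, 0.1627, 1.1001] → [0.1006, 0.2180, 0.0378, -0.5540, 0.1126, 0.8249]
J6: z=[-0.5540, 0.1126, 0.8249] o=[0.8837, 0.5863, 1.5665] → [0.3974, -0.0736, 0.2770, -0.5540, 0.1126, 0.8249]
q̇ = J⁺·V = [0.0850, -0.9090, -0.2160, 0.7640, -0.0680, 0.7270]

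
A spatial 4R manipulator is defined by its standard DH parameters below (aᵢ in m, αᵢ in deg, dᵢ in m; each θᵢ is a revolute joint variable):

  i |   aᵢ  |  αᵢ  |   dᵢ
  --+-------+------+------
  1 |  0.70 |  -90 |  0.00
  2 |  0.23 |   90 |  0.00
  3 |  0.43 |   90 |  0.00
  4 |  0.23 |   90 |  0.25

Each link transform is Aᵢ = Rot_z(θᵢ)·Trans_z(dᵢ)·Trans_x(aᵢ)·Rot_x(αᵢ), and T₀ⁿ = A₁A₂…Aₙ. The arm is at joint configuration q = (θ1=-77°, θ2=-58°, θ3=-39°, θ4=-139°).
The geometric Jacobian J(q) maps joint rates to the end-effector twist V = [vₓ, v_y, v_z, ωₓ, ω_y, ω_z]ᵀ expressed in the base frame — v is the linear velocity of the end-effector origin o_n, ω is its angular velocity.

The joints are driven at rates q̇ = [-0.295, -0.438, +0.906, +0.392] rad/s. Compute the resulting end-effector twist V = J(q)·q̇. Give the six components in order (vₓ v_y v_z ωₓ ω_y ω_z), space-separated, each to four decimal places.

o_n = [-0.1279, -1.0272, 0.1507]
J₁: ẑ×o_n = [1.0272, -0.1279, 0.0000], ω = ẑ
J2: z=[0.9744, 0.2250, 0.0000] o=[0.1575, -0.6821, 0.0000] → [0.0339, -0.1468, -0.2721, 0.9744, 0.2250, 0.0000]
J3: z=[-0.1908, 0.8263, 0.5299] o=[0.1849, -0.8008, 0.1951] → [0.0833, -0.1742, 0.3016, -0.1908, 0.8263, 0.5299]
J4: z=[-0.8322, 0.1501, -0.5337] o=[-0.0390, -1.0342, 0.4784] → [-0.0454, -0.2253, 0.0075, -0.8322, 0.1501, -0.5337]
V = J·q̇ = [-0.2602, -0.1441, 0.3954, -0.9259, 0.7090, -0.0241]

-0.2602 -0.1441 0.3954 -0.9259 0.7090 -0.0241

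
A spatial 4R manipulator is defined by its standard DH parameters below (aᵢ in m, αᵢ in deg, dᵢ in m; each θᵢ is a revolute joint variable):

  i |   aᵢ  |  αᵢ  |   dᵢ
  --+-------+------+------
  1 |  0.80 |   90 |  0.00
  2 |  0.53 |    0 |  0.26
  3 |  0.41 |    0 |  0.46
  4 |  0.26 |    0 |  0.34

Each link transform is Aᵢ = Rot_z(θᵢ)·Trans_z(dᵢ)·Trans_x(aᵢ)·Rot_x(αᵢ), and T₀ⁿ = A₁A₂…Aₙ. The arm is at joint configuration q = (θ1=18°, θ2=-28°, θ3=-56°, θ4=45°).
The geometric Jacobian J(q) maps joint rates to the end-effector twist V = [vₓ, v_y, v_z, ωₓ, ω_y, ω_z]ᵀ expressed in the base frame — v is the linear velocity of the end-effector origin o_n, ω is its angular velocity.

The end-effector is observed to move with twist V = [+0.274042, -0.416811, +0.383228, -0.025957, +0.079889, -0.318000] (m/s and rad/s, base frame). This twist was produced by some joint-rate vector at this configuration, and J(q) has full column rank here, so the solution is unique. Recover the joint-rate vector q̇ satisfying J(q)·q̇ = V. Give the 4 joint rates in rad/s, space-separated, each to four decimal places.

-0.3180 0.7910 -0.0900 -0.7850

o_n = [1.7664, -0.5406, -0.8202]
J₁: ẑ×o_n = [0.5406, 1.7664, -0.0000], ω = ẑ
J2: z=[0.3090, -0.9511, 0.0000] o=[0.7608, 0.2472, 0.0000] → [0.7801, 0.2535, 0.7129, 0.3090, -0.9511, 0.0000]
J3: z=[0.3090, -0.9511, 0.0000] o=[1.2862, 0.1445, -0.2488] → [0.5434, 0.1766, 0.2449, 0.3090, -0.9511, 0.0000]
J4: z=[0.3090, -0.9511, 0.0000] o=[1.4692, -0.2797, -0.6566] → [0.1556, 0.0506, 0.2021, 0.3090, -0.9511, 0.0000]
q̇ = J⁺·V = [-0.3180, 0.7910, -0.0900, -0.7850]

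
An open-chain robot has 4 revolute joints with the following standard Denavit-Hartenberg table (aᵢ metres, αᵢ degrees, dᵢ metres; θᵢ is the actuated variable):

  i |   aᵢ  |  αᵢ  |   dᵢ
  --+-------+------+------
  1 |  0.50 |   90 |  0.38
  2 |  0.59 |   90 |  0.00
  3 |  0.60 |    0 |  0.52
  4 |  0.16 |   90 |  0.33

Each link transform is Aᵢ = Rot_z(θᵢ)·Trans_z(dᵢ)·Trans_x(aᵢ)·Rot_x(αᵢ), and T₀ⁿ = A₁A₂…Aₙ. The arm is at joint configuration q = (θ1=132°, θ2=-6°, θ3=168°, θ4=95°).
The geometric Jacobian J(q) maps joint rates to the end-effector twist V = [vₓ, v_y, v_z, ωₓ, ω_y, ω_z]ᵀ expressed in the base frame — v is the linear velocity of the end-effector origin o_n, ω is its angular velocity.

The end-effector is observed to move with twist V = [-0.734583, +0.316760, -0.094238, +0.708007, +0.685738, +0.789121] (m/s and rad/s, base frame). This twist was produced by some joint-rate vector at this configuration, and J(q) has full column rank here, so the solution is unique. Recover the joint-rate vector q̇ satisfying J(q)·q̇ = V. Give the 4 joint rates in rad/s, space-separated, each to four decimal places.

o_n = [-0.2895, 0.2706, -0.4636]
J₁: ẑ×o_n = [-0.2706, -0.2895, 0.0000], ω = ẑ
J2: z=[0.7431, 0.6691, 0.0000] o=[-0.3346, 0.3716, 0.3800] → [-0.5645, 0.6269, -0.1051, 0.7431, 0.6691, 0.0000]
J3: z=[0.0699, -0.0777, -0.9945] o=[-0.7272, 0.8076, 0.3183] → [-0.4733, -0.3806, -0.0036, 0.0699, -0.0777, -0.9945]
J4: z=[0.0699, -0.0777, -0.9945] o=[-0.2076, 0.4170, -0.1375] → [-0.1202, 0.1043, -0.0166, 0.0699, -0.0777, -0.9945]
q̇ = J⁺·V = [0.4480, 0.9850, 0.2790, -0.6220]

0.4480 0.9850 0.2790 -0.6220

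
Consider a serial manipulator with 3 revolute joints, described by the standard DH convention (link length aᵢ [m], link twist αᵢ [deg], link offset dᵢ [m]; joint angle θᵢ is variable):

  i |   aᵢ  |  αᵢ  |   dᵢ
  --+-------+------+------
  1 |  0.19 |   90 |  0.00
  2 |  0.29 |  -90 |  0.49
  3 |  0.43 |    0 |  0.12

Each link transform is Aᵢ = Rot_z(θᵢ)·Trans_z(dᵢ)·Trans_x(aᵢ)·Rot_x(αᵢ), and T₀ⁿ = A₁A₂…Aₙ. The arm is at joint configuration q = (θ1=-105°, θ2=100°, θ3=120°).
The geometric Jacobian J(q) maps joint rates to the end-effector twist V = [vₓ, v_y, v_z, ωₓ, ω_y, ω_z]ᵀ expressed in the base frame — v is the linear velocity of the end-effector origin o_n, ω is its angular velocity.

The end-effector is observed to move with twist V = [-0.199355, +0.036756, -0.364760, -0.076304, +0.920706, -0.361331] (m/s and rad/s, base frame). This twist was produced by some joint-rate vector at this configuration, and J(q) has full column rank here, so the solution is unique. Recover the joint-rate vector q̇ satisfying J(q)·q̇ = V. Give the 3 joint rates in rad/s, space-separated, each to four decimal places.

-0.2080 0.3120 0.8830

o_n = [-0.1288, -0.0264, 0.0530]
J₁: ẑ×o_n = [0.0264, -0.1288, 0.0000], ω = ẑ
J2: z=[-0.9659, 0.2588, 0.0000] o=[-0.0492, -0.1835, 0.0000] → [0.0137, 0.0512, -0.1312, -0.9659, 0.2588, 0.0000]
J3: z=[0.2549, 0.9513, -0.1736] o=[-0.5094, -0.0081, 0.2856] → [-0.2244, -0.0068, -0.3667, 0.2549, 0.9513, -0.1736]
q̇ = J⁺·V = [-0.2080, 0.3120, 0.8830]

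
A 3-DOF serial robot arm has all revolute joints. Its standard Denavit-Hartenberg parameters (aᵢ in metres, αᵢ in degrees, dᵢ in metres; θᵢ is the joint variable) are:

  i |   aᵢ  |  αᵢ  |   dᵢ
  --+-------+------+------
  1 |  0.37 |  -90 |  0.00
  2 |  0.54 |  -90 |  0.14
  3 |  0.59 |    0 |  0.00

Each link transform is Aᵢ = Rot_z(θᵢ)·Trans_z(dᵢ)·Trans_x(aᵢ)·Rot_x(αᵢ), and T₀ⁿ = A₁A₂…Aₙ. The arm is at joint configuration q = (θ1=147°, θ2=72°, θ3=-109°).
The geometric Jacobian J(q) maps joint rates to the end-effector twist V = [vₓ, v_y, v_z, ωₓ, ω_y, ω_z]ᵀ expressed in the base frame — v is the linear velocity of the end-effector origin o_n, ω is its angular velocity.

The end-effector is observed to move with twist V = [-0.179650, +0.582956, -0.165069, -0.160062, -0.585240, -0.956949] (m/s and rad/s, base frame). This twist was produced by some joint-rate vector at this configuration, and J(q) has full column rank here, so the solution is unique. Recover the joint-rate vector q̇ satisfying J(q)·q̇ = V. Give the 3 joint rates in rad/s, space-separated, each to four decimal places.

-0.8970 0.5780 0.1940

o_n = [-0.7806, -0.3252, -0.3309]
J₁: ẑ×o_n = [0.3252, -0.7806, 0.0000], ω = ẑ
J2: z=[-0.5446, -0.8387, 0.0000] o=[-0.3103, 0.2015, 0.0000] → [0.2775, -0.1802, -0.1075, -0.5446, -0.8387, 0.0000]
J3: z=[0.7976, -0.5180, -0.3090] o=[-0.5265, 0.1750, -0.5136] → [-0.2492, -0.0672, -0.5306, 0.7976, -0.5180, -0.3090]
q̇ = J⁺·V = [-0.8970, 0.5780, 0.1940]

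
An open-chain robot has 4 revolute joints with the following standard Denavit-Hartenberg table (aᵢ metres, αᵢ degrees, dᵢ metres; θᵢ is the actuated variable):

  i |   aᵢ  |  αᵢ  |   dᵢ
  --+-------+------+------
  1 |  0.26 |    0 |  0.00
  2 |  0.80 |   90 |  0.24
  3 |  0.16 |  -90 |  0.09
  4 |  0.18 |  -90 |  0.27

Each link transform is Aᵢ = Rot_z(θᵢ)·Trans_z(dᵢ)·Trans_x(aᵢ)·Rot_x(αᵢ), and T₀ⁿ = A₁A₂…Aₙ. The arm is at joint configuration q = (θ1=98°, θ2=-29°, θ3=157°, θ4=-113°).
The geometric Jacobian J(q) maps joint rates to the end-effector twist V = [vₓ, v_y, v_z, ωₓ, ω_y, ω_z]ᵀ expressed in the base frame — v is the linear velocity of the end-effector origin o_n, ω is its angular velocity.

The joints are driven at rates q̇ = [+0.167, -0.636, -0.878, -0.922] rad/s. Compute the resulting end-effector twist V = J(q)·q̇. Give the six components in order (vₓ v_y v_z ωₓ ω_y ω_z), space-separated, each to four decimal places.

o_n = [0.4218, 0.7372, 0.0265]
J₁: ẑ×o_n = [-0.7372, 0.4218, 0.0000], ω = ẑ
J2: z=[0.0000, 0.0000, 1.0000] o=[-0.0362, 0.2575, 0.0000] → [-0.4797, 0.4580, 0.0000, 0.0000, 0.0000, 1.0000]
J3: z=[0.9336, -0.3584, 0.0000] o=[0.2505, 1.0043, 0.2400] → [0.0765, 0.1993, -0.1880, 0.9336, -0.3584, 0.0000]
J4: z=[-0.1400, -0.3648, -0.9205] o=[0.2818, 0.8346, 0.3025] → [0.0110, -0.1676, 0.0647, -0.1400, -0.3648, -0.9205]
V = J·q̇ = [0.1047, -0.2413, 0.1054, -0.6906, 0.6510, 0.3797]

0.1047 -0.2413 0.1054 -0.6906 0.6510 0.3797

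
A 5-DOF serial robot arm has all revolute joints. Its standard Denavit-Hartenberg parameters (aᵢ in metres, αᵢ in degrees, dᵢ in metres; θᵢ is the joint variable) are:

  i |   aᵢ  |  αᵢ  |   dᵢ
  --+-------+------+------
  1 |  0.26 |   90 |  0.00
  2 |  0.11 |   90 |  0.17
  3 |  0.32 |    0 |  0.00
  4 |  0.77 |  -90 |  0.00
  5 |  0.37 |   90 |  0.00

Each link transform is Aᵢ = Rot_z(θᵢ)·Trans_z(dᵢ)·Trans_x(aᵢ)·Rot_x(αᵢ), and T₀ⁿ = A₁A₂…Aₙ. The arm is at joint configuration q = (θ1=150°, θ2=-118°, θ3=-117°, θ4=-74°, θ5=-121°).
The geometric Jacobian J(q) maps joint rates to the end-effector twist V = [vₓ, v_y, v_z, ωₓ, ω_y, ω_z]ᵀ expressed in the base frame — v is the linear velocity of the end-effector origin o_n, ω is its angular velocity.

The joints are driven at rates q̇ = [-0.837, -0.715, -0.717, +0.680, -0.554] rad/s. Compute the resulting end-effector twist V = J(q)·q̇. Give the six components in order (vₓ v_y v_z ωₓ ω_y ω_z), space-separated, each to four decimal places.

o_n = [-0.2305, 0.1278, 0.6823]
J₁: ẑ×o_n = [-0.1278, -0.2305, 0.0000], ω = ẑ
J2: z=[0.5000, 0.8660, 0.0000] o=[-0.2252, 0.1300, 0.0000] → [0.5908, -0.3411, 0.0036, 0.5000, 0.8660, 0.0000]
J3: z=[0.7647, -0.4415, 0.4695] o=[-0.0954, 0.2514, -0.0971] → [-0.2861, -0.6594, -0.1541, 0.7647, -0.4415, 0.4695]
J4: z=[0.7647, -0.4415, 0.4695] o=[-0.2971, 0.0386, 0.0311] → [-0.3293, -0.4666, 0.0976, 0.7647, -0.4415, 0.4695]
J5: z=[-0.5684, -0.8053, 0.1685] o=[-0.5309, 0.3432, 0.6985] → [0.0494, 0.0414, 0.3643, -0.5684, -0.8053, 0.1685]
V = J·q̇ = [-0.3617, 0.5694, -0.0275, -0.0709, -0.1567, -0.9477]

-0.3617 0.5694 -0.0275 -0.0709 -0.1567 -0.9477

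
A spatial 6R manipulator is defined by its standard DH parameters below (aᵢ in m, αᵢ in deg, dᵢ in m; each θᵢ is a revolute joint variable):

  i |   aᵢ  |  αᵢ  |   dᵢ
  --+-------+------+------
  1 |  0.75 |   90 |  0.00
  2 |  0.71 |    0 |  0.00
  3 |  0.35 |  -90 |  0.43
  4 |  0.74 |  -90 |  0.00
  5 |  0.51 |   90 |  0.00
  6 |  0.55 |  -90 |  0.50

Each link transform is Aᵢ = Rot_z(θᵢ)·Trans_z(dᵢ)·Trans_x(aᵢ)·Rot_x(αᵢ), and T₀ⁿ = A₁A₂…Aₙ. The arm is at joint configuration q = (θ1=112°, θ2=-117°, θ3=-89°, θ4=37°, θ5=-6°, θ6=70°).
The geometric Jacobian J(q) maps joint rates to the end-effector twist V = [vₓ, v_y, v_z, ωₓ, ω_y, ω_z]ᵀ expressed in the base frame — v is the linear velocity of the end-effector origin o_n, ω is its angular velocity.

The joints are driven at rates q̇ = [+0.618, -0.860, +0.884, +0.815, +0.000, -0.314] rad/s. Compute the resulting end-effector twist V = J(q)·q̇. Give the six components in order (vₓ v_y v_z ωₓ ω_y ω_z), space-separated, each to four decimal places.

o_n = [-0.4370, -1.0926, -0.6442]
J₁: ẑ×o_n = [1.0926, -0.4370, 0.0000], ω = ẑ
J2: z=[0.9272, 0.3746, 0.0000] o=[-0.2810, 0.6954, 0.0000] → [-0.2413, 0.5973, -1.5994, 0.9272, 0.3746, 0.0000]
J3: z=[0.9272, 0.3746, 0.0000] o=[-0.1602, 0.3965, -0.6326] → [-0.0043, 0.0108, -1.2770, 0.9272, 0.3746, 0.0000]
J4: z=[0.1642, -0.4065, -0.8988] o=[0.3563, 0.2659, -0.4792] → [-1.1540, 0.7401, -0.5455, 0.1642, -0.4065, -0.8988]
J5: z=[-0.9431, 0.2023, -0.2638] o=[0.1424, -0.3934, -0.2201] → [-0.2703, -0.2471, 0.7767, -0.9431, 0.2023, -0.2638]
J6: z=[0.1935, -0.3111, -0.9305] o=[0.0045, -0.8670, -0.0905] → [-0.0377, 0.5180, -0.1810, 0.1935, -0.3111, -0.9305]
V = J·q̇ = [-0.0497, -0.3337, -0.1412, 0.0953, -0.2246, 0.1776]

-0.0497 -0.3337 -0.1412 0.0953 -0.2246 0.1776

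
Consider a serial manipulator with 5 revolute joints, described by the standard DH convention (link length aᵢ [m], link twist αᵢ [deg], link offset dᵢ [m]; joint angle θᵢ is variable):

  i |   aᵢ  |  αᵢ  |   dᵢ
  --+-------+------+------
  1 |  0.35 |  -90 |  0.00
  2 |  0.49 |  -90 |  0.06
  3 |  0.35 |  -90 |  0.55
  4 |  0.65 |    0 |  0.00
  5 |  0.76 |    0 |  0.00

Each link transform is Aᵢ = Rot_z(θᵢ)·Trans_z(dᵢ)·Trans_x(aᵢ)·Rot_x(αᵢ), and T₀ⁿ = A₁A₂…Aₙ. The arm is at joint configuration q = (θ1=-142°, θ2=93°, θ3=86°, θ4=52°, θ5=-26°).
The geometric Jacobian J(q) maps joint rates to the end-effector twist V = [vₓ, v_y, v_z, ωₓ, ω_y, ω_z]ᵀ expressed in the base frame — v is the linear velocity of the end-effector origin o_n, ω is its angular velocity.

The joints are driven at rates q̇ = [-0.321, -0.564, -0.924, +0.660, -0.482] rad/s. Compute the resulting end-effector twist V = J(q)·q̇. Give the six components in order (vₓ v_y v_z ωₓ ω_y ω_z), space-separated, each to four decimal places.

o_n = [-1.3272, 0.7013, -0.6046]
J₁: ẑ×o_n = [-0.7013, -1.3272, 0.0000], ω = ẑ
J2: z=[0.6157, -0.7880, 0.0000] o=[-0.2758, -0.2155, 0.0000] → [0.4765, 0.3722, -0.2641, 0.6157, -0.7880, 0.0000]
J3: z=[0.7869, 0.6148, 0.0523] o=[-0.2187, -0.2470, -0.4893] → [-0.1205, 0.0327, 1.4278, 0.7869, 0.6148, 0.0523]
J4: z=[-0.0841, 0.0228, 0.9962] o=[0.0002, 0.3671, -0.4849] → [-0.3357, -1.3324, 0.0022, -0.0841, 0.0228, 0.9962]
J5: z=[-0.0841, 0.0228, 0.9962] o=[-0.6475, 0.3677, -0.5396] → [-0.3339, -0.6826, -0.0125, -0.0841, 0.0228, 0.9962]
V = J·q̇ = [0.0071, -0.3645, -1.1629, -1.0893, -0.1196, -0.1920]

0.0071 -0.3645 -1.1629 -1.0893 -0.1196 -0.1920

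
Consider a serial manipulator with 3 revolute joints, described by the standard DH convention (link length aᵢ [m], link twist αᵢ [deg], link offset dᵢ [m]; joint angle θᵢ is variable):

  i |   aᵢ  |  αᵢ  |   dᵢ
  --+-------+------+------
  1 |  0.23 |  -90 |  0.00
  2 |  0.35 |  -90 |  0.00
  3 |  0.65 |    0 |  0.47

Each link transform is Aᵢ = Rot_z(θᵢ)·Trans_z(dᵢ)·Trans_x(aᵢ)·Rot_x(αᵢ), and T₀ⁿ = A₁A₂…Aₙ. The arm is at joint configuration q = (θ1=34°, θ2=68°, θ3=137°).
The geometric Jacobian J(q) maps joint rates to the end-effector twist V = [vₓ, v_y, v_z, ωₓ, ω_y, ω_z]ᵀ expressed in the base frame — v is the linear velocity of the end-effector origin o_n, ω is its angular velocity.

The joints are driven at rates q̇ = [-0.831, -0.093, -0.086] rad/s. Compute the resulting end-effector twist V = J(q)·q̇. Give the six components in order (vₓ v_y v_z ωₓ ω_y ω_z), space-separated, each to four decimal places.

-0.3835 -0.0547 -0.0802 0.1181 -0.0325 -0.7988

o_n = [0.0384, -0.5088, -0.0598]
J₁: ẑ×o_n = [0.5088, 0.0384, -0.0000], ω = ẑ
J2: z=[-0.5592, 0.8290, 0.0000] o=[0.1907, 0.1286, 0.0000] → [-0.0496, -0.0334, 0.4827, -0.5592, 0.8290, 0.0000]
J3: z=[-0.7687, -0.5185, -0.3746] o=[0.2994, 0.2019, -0.3245] → [-0.4035, 0.3012, 0.4110, -0.7687, -0.5185, -0.3746]
V = J·q̇ = [-0.3835, -0.0547, -0.0802, 0.1181, -0.0325, -0.7988]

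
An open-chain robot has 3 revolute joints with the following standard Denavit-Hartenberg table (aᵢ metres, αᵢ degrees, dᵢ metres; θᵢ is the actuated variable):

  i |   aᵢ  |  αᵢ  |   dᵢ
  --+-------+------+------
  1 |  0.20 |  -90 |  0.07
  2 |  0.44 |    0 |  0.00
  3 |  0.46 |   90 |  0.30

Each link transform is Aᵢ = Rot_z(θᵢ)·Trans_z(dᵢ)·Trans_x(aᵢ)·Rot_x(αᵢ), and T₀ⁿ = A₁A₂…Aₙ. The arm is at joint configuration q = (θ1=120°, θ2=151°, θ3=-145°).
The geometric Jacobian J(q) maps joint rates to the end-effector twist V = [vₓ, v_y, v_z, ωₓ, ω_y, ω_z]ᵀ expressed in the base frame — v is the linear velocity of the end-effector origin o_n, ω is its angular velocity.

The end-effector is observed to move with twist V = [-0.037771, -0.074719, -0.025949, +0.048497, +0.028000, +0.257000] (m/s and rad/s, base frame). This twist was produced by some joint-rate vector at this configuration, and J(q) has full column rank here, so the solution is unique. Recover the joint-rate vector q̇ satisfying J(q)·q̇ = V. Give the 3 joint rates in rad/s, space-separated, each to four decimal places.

0.2570 -0.1340 0.0780

o_n = [-0.3961, 0.0861, -0.1914]
J₁: ẑ×o_n = [-0.0861, -0.3961, 0.0000], ω = ẑ
J2: z=[-0.8660, -0.5000, 0.0000] o=[-0.1000, 0.1732, 0.0700] → [0.1307, -0.2264, -0.0726, -0.8660, -0.5000, 0.0000]
J3: z=[-0.8660, -0.5000, 0.0000] o=[0.0924, -0.1601, -0.1433] → [0.0240, -0.0416, -0.4575, -0.8660, -0.5000, 0.0000]
q̇ = J⁺·V = [0.2570, -0.1340, 0.0780]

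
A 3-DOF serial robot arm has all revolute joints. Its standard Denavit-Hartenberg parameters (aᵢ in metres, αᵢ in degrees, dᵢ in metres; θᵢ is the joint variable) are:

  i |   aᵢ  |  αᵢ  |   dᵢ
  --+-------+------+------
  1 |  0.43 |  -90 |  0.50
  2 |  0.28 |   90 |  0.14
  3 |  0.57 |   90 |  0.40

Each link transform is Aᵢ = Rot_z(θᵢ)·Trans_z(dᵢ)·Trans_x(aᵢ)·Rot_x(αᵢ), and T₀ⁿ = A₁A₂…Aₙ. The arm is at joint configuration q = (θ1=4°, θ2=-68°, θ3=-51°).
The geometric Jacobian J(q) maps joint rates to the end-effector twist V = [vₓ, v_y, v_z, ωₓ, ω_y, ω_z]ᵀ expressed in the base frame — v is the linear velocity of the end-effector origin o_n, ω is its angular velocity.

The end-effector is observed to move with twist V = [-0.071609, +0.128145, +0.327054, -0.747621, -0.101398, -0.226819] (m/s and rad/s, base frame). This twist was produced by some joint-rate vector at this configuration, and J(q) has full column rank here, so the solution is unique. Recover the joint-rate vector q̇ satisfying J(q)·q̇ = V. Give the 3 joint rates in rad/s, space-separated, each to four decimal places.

o_n = [0.3188, -0.2814, 1.2420]
J₁: ẑ×o_n = [0.2814, 0.3188, -0.0000], ω = ẑ
J2: z=[-0.0698, 0.9976, 0.0000] o=[0.4290, 0.0300, 0.5000] → [0.7402, 0.0518, 0.1316, -0.0698, 0.9976, 0.0000]
J3: z=[-0.9249, -0.0647, 0.3746] o=[0.5238, 0.1770, 0.7596] → [0.1405, 0.3694, 0.4107, -0.9249, -0.0647, 0.3746]
q̇ = J⁺·V = [-0.5310, -0.0490, 0.8120]

-0.5310 -0.0490 0.8120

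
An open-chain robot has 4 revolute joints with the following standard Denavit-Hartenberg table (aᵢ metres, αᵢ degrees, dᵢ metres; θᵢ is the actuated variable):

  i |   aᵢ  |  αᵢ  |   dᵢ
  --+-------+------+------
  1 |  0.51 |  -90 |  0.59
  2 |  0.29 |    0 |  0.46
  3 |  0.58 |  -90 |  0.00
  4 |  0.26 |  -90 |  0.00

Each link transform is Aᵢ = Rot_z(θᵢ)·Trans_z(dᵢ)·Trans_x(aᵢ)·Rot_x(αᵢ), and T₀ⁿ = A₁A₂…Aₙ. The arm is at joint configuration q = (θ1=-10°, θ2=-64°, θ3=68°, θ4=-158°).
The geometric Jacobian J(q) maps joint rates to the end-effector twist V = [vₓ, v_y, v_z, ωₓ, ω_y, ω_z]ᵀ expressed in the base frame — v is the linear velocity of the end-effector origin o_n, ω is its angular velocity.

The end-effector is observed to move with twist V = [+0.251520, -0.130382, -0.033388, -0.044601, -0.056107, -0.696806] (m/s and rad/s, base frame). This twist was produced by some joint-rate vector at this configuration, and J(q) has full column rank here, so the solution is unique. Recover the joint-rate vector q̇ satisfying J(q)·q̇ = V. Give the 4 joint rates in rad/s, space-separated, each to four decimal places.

o_n = [1.0572, 0.3796, 0.8270]
J₁: ẑ×o_n = [-0.3796, 1.0572, 0.0000], ω = ẑ
J2: z=[0.1736, 0.9848, 0.0000] o=[0.5023, -0.0886, 0.5900] → [0.2334, -0.0412, -0.4652, 0.1736, 0.9848, 0.0000]
J3: z=[0.1736, 0.9848, 0.0000] o=[0.7073, 0.3424, 0.8507] → [-0.0233, 0.0041, -0.3381, 0.1736, 0.9848, 0.0000]
J4: z=[-0.0687, 0.0121, -0.9976] o=[1.2771, 0.2419, 0.8102] → [0.1375, 0.2205, -0.0068, -0.0687, 0.0121, -0.9976]
q̇ = J⁺·V = [-0.2080, 0.4040, -0.4670, 0.4900]

-0.2080 0.4040 -0.4670 0.4900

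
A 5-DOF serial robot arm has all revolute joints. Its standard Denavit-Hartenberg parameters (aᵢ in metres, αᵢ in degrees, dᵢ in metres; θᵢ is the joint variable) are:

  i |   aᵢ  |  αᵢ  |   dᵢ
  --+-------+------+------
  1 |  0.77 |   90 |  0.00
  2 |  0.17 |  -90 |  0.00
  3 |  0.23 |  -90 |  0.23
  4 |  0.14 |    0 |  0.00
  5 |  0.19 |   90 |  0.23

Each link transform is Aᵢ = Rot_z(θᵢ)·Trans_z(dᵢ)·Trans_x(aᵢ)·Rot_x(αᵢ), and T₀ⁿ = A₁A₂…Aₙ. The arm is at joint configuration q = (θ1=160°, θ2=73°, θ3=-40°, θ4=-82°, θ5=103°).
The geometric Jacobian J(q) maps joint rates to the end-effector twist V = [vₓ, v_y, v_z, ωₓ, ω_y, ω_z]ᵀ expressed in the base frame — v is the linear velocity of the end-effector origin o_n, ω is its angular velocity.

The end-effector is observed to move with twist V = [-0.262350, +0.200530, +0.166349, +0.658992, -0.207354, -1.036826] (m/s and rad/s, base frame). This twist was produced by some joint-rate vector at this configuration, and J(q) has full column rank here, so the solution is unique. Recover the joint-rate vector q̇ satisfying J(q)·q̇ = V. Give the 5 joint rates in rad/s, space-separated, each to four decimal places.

o_n = [-0.5971, 0.3218, 0.7045]
J₁: ẑ×o_n = [-0.3218, -0.5971, 0.0000], ω = ẑ
J2: z=[0.3420, 0.9397, 0.0000] o=[-0.7236, 0.2634, 0.0000] → [0.6620, -0.2410, -0.0989, 0.3420, 0.9397, 0.0000]
J3: z=[0.8986, -0.3271, 0.2924] o=[-0.7703, 0.2804, 0.1626] → [-0.1894, -0.4364, 0.0939, 0.8986, -0.3271, 0.2924]
J4: z=[-0.4386, -0.6556, 0.6147] o=[-0.5614, 0.3617, 0.3983] → [-0.1762, 0.1124, -0.0059, -0.4386, -0.6556, 0.6147]
J5: z=[-0.4386, -0.6556, 0.6147] o=[-0.4367, 0.3296, 0.4531] → [-0.1600, 0.0117, -0.1017, -0.4386, -0.6556, 0.6147]
q̇ = J⁺·V = [-0.5340, -0.7830, 0.5130, -0.7020, -0.3600]

-0.5340 -0.7830 0.5130 -0.7020 -0.3600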